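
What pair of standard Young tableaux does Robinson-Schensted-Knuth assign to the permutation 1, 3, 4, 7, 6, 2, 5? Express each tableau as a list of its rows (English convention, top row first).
Insert each entry of the permutation into P by Schensted row insertion, recording in Q the position of each new cell.

After inserting 1: P = [[1]].
After inserting 3: P = [[1, 3]].
After inserting 4: P = [[1, 3, 4]].
After inserting 7: P = [[1, 3, 4, 7]].
After inserting 6: P = [[1, 3, 4, 6], [7]].
After inserting 2: P = [[1, 2, 4, 6], [3], [7]].
After inserting 5: P = [[1, 2, 4, 5], [3, 6], [7]].

So P = [[1, 2, 4, 5], [3, 6], [7]], Q = [[1, 2, 3, 4], [5, 7], [6]].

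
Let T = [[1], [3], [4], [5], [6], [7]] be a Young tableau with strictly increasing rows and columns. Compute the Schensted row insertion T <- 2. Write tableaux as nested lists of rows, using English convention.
[[1, 2], [3], [4], [5], [6], [7]]

2 is larger than every entry of row 1, so it is appended to row 1. The new tableau is [[1, 2], [3], [4], [5], [6], [7]].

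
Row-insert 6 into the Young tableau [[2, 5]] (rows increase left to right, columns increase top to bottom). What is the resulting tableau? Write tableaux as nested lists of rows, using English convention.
[[2, 5, 6]]

6 is larger than every entry of row 1, so it is appended to row 1. The new tableau is [[2, 5, 6]].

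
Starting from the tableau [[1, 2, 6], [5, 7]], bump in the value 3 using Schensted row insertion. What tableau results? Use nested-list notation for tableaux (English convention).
In row 1, 3 replaces 6 (the leftmost entry greater than 3); 6 is bumped to row 2. In row 2, 6 replaces 7 (the leftmost entry greater than 6); 7 is bumped to row 3. 7 starts a new row 3. The new tableau is [[1, 2, 3], [5, 6], [7]].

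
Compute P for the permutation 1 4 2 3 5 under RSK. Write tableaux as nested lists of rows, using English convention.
P = [[1, 2, 3, 5], [4]]

Insert 1: appended to row 1. P = [[1]].
Insert 4: appended to row 1. P = [[1, 4]].
Insert 2: 2 bumps 4 from row 1; 4 starts row 2. P = [[1, 2], [4]].
Insert 3: appended to row 1. P = [[1, 2, 3], [4]].
Insert 5: appended to row 1. P = [[1, 2, 3, 5], [4]].

So P = [[1, 2, 3, 5], [4]].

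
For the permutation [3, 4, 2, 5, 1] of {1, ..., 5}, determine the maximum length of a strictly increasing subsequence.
3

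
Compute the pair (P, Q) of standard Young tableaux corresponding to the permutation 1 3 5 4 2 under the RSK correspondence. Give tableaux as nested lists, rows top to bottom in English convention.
P = [[1, 2, 4], [3], [5]], Q = [[1, 2, 3], [4], [5]]

Insert each entry of the permutation into P by Schensted row insertion, recording in Q the position of each new cell.

Insert 1: appended to row 1. P = [[1]], Q = [[1]].
Insert 3: appended to row 1. P = [[1, 3]], Q = [[1, 2]].
Insert 5: appended to row 1. P = [[1, 3, 5]], Q = [[1, 2, 3]].
Insert 4: 4 bumps 5 from row 1; 5 starts row 2. P = [[1, 3, 4], [5]], Q = [[1, 2, 3], [4]].
Insert 2: 2 bumps 3 from row 1; 3 bumps 5 from row 2; 5 starts row 3. P = [[1, 2, 4], [3], [5]], Q = [[1, 2, 3], [4], [5]].

So P = [[1, 2, 4], [3], [5]], Q = [[1, 2, 3], [4], [5]].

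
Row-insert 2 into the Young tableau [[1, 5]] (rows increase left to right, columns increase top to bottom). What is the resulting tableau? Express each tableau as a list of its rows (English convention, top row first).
In row 1, 2 replaces 5 (the leftmost entry greater than 2); 5 is bumped to row 2. 5 starts a new row 2. The new tableau is [[1, 2], [5]].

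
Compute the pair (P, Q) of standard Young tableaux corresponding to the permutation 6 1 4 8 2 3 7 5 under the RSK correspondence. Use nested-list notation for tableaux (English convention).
Insert each entry of the permutation into P by Schensted row insertion, recording in Q the position of each new cell.

Insert 6: appended to row 1. P = [[6]].
Insert 1: 1 bumps 6 from row 1; 6 starts row 2. P = [[1], [6]].
Insert 4: appended to row 1. P = [[1, 4], [6]].
Insert 8: appended to row 1. P = [[1, 4, 8], [6]].
Insert 2: 2 bumps 4 from row 1; 4 bumps 6 from row 2; 6 starts row 3. P = [[1, 2, 8], [4], [6]].
Insert 3: 3 bumps 8 from row 1; 8 appends to row 2. P = [[1, 2, 3], [4, 8], [6]].
Insert 7: appended to row 1. P = [[1, 2, 3, 7], [4, 8], [6]].
Insert 5: 5 bumps 7 from row 1; 7 bumps 8 from row 2; 8 appends to row 3. P = [[1, 2, 3, 5], [4, 7], [6, 8]].

So P = [[1, 2, 3, 5], [4, 7], [6, 8]], Q = [[1, 3, 4, 7], [2, 6], [5, 8]].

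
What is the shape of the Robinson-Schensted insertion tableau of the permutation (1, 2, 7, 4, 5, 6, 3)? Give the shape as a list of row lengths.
[5, 1, 1]

RSK row insertion gives P = [[1, 2, 3, 5, 6], [4], [7]], which has shape [5, 1, 1].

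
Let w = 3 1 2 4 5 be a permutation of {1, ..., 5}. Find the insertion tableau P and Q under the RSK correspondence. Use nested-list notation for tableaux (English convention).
P = [[1, 2, 4, 5], [3]], Q = [[1, 3, 4, 5], [2]]

Insert each entry of the permutation into P by Schensted row insertion, recording in Q the position of each new cell.

After inserting 3: P = [[3]].
After inserting 1: P = [[1], [3]].
After inserting 2: P = [[1, 2], [3]].
After inserting 4: P = [[1, 2, 4], [3]].
After inserting 5: P = [[1, 2, 4, 5], [3]].

So P = [[1, 2, 4, 5], [3]], Q = [[1, 3, 4, 5], [2]].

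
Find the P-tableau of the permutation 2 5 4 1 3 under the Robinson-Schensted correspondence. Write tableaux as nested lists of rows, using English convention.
P = [[1, 3], [2, 4], [5]]

Insert 2: appended to row 1. P = [[2]].
Insert 5: appended to row 1. P = [[2, 5]].
Insert 4: 4 bumps 5 from row 1; 5 starts row 2. P = [[2, 4], [5]].
Insert 1: 1 bumps 2 from row 1; 2 bumps 5 from row 2; 5 starts row 3. P = [[1, 4], [2], [5]].
Insert 3: 3 bumps 4 from row 1; 4 appends to row 2. P = [[1, 3], [2, 4], [5]].

So P = [[1, 3], [2, 4], [5]].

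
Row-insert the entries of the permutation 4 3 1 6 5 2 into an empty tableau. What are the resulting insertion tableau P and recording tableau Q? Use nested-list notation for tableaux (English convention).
Insert each entry of the permutation into P by Schensted row insertion, recording in Q the position of each new cell.

Insert 4: appended to row 1. P = [[4]], Q = [[1]].
Insert 3: 3 bumps 4 from row 1; 4 starts row 2. P = [[3], [4]], Q = [[1], [2]].
Insert 1: 1 bumps 3 from row 1; 3 bumps 4 from row 2; 4 starts row 3. P = [[1], [3], [4]], Q = [[1], [2], [3]].
Insert 6: appended to row 1. P = [[1, 6], [3], [4]], Q = [[1, 4], [2], [3]].
Insert 5: 5 bumps 6 from row 1; 6 appends to row 2. P = [[1, 5], [3, 6], [4]], Q = [[1, 4], [2, 5], [3]].
Insert 2: 2 bumps 5 from row 1; 5 bumps 6 from row 2; 6 appends to row 3. P = [[1, 2], [3, 5], [4, 6]], Q = [[1, 4], [2, 5], [3, 6]].

So P = [[1, 2], [3, 5], [4, 6]], Q = [[1, 4], [2, 5], [3, 6]].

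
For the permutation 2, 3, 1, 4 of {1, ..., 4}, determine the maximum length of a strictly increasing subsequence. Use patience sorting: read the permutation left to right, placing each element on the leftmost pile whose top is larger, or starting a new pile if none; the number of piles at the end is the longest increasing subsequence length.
3

2: new pile. tops = [2]
3: new pile. tops = [2, 3]
1: onto pile 1 (replacing 2). tops = [1, 3]
4: new pile. tops = [1, 3, 4]

3 piles, so the longest increasing subsequence has length 3.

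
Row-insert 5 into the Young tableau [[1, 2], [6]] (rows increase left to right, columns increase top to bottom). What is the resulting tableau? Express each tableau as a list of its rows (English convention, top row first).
5 is larger than every entry of row 1, so it is appended to row 1. The new tableau is [[1, 2, 5], [6]].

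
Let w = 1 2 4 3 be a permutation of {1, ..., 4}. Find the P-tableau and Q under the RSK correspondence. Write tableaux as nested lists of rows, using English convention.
Insert each entry of the permutation into P by Schensted row insertion, recording in Q the position of each new cell.

Insert 1: appended to row 1. P = [[1]].
Insert 2: appended to row 1. P = [[1, 2]].
Insert 4: appended to row 1. P = [[1, 2, 4]].
Insert 3: 3 bumps 4 from row 1; 4 starts row 2. P = [[1, 2, 3], [4]].

So P = [[1, 2, 3], [4]], Q = [[1, 2, 3], [4]].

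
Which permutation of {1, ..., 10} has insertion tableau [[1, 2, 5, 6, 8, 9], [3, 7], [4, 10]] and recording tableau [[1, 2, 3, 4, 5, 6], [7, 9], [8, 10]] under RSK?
Reverse RSK: for i = n, n-1, ..., 1, locate i in Q, remove the corresponding corner cell from P, and reverse-bump its entry up through P; the value ejected from row 1 is w(i).

So w = 1 4 5 7 8 10 3 2 9 6.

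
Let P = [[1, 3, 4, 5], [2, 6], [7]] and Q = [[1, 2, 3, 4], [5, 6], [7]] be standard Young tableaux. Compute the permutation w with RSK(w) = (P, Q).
Reverse RSK: for i = n, n-1, ..., 1, locate i in Q, remove the corresponding corner cell from P, and reverse-bump its entry up through P; the value ejected from row 1 is w(i).

So w = 2 3 4 7 1 6 5.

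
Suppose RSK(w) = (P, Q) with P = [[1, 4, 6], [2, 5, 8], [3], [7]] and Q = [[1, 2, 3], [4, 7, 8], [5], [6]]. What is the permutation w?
Reverse RSK: for i = n, n-1, ..., 1, locate i in Q, remove the corresponding corner cell from P, and reverse-bump its entry up through P; the value ejected from row 1 is w(i).

So w = 3 7 8 5 2 1 4 6.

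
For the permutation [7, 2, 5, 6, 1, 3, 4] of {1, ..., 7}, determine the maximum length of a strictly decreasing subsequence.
3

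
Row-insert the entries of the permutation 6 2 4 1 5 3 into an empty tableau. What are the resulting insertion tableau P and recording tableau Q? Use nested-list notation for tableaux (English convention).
P = [[1, 3, 5], [2, 4], [6]], Q = [[1, 3, 5], [2, 6], [4]]

Insert each entry of the permutation into P by Schensted row insertion, recording in Q the position of each new cell.

Insert 6: appended to row 1. P = [[6]].
Insert 2: 2 bumps 6 from row 1; 6 starts row 2. P = [[2], [6]].
Insert 4: appended to row 1. P = [[2, 4], [6]].
Insert 1: 1 bumps 2 from row 1; 2 bumps 6 from row 2; 6 starts row 3. P = [[1, 4], [2], [6]].
Insert 5: appended to row 1. P = [[1, 4, 5], [2], [6]].
Insert 3: 3 bumps 4 from row 1; 4 appends to row 2. P = [[1, 3, 5], [2, 4], [6]].

So P = [[1, 3, 5], [2, 4], [6]], Q = [[1, 3, 5], [2, 6], [4]].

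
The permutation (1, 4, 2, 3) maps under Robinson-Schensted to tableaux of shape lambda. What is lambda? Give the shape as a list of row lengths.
[3, 1]

Row-insert each entry into an empty tableau.

After inserting 1: P = [[1]].
After inserting 4: P = [[1, 4]].
After inserting 2: P = [[1, 2], [4]].
After inserting 3: P = [[1, 2, 3], [4]].

The final insertion tableau P = [[1, 2, 3], [4]] has shape [3, 1].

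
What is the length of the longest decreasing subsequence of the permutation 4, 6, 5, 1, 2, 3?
3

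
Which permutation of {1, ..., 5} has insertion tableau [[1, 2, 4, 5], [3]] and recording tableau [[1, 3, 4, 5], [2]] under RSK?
Reverse RSK: for i = n, n-1, ..., 1, locate i in Q, remove the corresponding corner cell from P, and reverse-bump its entry up through P; the value ejected from row 1 is w(i).

So w = 3 1 2 4 5.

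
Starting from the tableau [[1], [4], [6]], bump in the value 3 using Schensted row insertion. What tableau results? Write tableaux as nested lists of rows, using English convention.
3 is larger than every entry of row 1, so it is appended to row 1. The new tableau is [[1, 3], [4], [6]].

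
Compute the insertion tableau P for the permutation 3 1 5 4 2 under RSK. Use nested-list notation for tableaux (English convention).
After inserting 3: P = [[3]].
After inserting 1: P = [[1], [3]].
After inserting 5: P = [[1, 5], [3]].
After inserting 4: P = [[1, 4], [3, 5]].
After inserting 2: P = [[1, 2], [3, 4], [5]].

So P = [[1, 2], [3, 4], [5]].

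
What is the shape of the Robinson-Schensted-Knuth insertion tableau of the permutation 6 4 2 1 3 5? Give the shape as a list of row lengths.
[3, 1, 1, 1]

Row-insert each entry into an empty tableau.

After inserting 6: P = [[6]].
After inserting 4: P = [[4], [6]].
After inserting 2: P = [[2], [4], [6]].
After inserting 1: P = [[1], [2], [4], [6]].
After inserting 3: P = [[1, 3], [2], [4], [6]].
After inserting 5: P = [[1, 3, 5], [2], [4], [6]].

The final insertion tableau P = [[1, 3, 5], [2], [4], [6]] has shape [3, 1, 1, 1].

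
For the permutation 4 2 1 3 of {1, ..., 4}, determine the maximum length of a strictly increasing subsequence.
2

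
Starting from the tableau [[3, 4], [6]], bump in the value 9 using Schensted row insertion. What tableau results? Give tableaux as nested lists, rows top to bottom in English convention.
[[3, 4, 9], [6]]

9 is larger than every entry of row 1, so it is appended to row 1. The new tableau is [[3, 4, 9], [6]].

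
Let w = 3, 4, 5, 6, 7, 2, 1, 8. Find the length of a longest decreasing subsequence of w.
3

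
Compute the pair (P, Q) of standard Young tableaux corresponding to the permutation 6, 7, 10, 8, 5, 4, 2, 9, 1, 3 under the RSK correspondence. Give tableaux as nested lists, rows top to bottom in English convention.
Insert each entry of the permutation into P by Schensted row insertion, recording in Q the position of each new cell.

After inserting 6: P = [[6]].
After inserting 7: P = [[6, 7]].
After inserting 10: P = [[6, 7, 10]].
After inserting 8: P = [[6, 7, 8], [10]].
After inserting 5: P = [[5, 7, 8], [6], [10]].
After inserting 4: P = [[4, 7, 8], [5], [6], [10]].
After inserting 2: P = [[2, 7, 8], [4], [5], [6], [10]].
After inserting 9: P = [[2, 7, 8, 9], [4], [5], [6], [10]].
After inserting 1: P = [[1, 7, 8, 9], [2], [4], [5], [6], [10]].
After inserting 3: P = [[1, 3, 8, 9], [2, 7], [4], [5], [6], [10]].

So P = [[1, 3, 8, 9], [2, 7], [4], [5], [6], [10]], Q = [[1, 2, 3, 8], [4, 10], [5], [6], [7], [9]].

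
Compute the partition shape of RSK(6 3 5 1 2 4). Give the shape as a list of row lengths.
[3, 2, 1]

Row-insert each entry into an empty tableau.

After inserting 6: P = [[6]].
After inserting 3: P = [[3], [6]].
After inserting 5: P = [[3, 5], [6]].
After inserting 1: P = [[1, 5], [3], [6]].
After inserting 2: P = [[1, 2], [3, 5], [6]].
After inserting 4: P = [[1, 2, 4], [3, 5], [6]].

The final insertion tableau P = [[1, 2, 4], [3, 5], [6]] has shape [3, 2, 1].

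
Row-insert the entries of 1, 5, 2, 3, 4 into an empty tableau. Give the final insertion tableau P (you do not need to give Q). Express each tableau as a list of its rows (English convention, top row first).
P = [[1, 2, 3, 4], [5]]

Insert 1: appended to row 1. P = [[1]].
Insert 5: appended to row 1. P = [[1, 5]].
Insert 2: 2 bumps 5 from row 1; 5 starts row 2. P = [[1, 2], [5]].
Insert 3: appended to row 1. P = [[1, 2, 3], [5]].
Insert 4: appended to row 1. P = [[1, 2, 3, 4], [5]].

So P = [[1, 2, 3, 4], [5]].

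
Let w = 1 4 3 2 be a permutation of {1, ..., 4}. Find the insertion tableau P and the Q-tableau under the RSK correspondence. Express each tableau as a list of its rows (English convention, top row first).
Insert each entry of the permutation into P by Schensted row insertion, recording in Q the position of each new cell.

Insert 1: appended to row 1. P = [[1]], Q = [[1]].
Insert 4: appended to row 1. P = [[1, 4]], Q = [[1, 2]].
Insert 3: 3 bumps 4 from row 1; 4 starts row 2. P = [[1, 3], [4]], Q = [[1, 2], [3]].
Insert 2: 2 bumps 3 from row 1; 3 bumps 4 from row 2; 4 starts row 3. P = [[1, 2], [3], [4]], Q = [[1, 2], [3], [4]].

So P = [[1, 2], [3], [4]], Q = [[1, 2], [3], [4]].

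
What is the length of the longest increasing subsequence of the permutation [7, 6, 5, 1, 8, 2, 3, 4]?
4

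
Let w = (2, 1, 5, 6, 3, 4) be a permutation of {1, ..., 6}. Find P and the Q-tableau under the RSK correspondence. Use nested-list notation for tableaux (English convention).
P = [[1, 3, 4], [2, 5, 6]], Q = [[1, 3, 4], [2, 5, 6]]

Insert each entry of the permutation into P by Schensted row insertion, recording in Q the position of each new cell.

Insert 2: appended to row 1. P = [[2]].
Insert 1: 1 bumps 2 from row 1; 2 starts row 2. P = [[1], [2]].
Insert 5: appended to row 1. P = [[1, 5], [2]].
Insert 6: appended to row 1. P = [[1, 5, 6], [2]].
Insert 3: 3 bumps 5 from row 1; 5 appends to row 2. P = [[1, 3, 6], [2, 5]].
Insert 4: 4 bumps 6 from row 1; 6 appends to row 2. P = [[1, 3, 4], [2, 5, 6]].

So P = [[1, 3, 4], [2, 5, 6]], Q = [[1, 3, 4], [2, 5, 6]].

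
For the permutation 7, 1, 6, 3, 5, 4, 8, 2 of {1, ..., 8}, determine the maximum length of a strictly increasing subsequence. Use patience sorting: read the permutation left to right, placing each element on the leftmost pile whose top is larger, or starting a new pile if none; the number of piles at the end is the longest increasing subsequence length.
7: new pile. tops = [7]
1: onto pile 1 (replacing 7). tops = [1]
6: new pile. tops = [1, 6]
3: onto pile 2 (replacing 6). tops = [1, 3]
5: new pile. tops = [1, 3, 5]
4: onto pile 3 (replacing 5). tops = [1, 3, 4]
8: new pile. tops = [1, 3, 4, 8]
2: onto pile 2 (replacing 3). tops = [1, 2, 4, 8]

4 piles, so the longest increasing subsequence has length 4.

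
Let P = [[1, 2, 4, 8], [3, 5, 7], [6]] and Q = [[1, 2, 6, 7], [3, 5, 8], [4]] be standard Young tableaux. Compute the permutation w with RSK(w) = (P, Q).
3 6 5 1 2 7 8 4

Reverse the RSK construction: for i from n down to 1, find the cell of Q containing i, remove the entry at that cell from P, and reverse-bump it up through P; the value ejected from row 1 is w(i).

Step i=8: Q has 8 at row 2, column 3; remove 7 from row 2 of P and reverse-bump: 7 enters row 1 and ejects 4. So w(8) = 4. P is now [[1, 2, 7, 8], [3, 5], [6]].
Step i=7: Q has 7 at row 1, column 4; remove that cell from P, ejecting 8. So w(7) = 8. P is now [[1, 2, 7], [3, 5], [6]].
Step i=6: Q has 6 at row 1, column 3; remove that cell from P, ejecting 7. So w(6) = 7. P is now [[1, 2], [3, 5], [6]].
Step i=5: Q has 5 at row 2, column 2; remove 5 from row 2 of P and reverse-bump: 5 enters row 1 and ejects 2. So w(5) = 2. P is now [[1, 5], [3], [6]].
Step i=4: Q has 4 at row 3, column 1; remove 6 from row 3 of P and reverse-bump: 6 enters row 2 and ejects 3; 3 enters row 1 and ejects 1. So w(4) = 1. P is now [[3, 5], [6]].
Step i=3: Q has 3 at row 2, column 1; remove 6 from row 2 of P and reverse-bump: 6 enters row 1 and ejects 5. So w(3) = 5. P is now [[3, 6]].
Step i=2: Q has 2 at row 1, column 2; remove that cell from P, ejecting 6. So w(2) = 6. P is now [[3]].
Step i=1: Q has 1 at row 1, column 1; remove that cell from P, ejecting 3. So w(1) = 3. P is now [].

So w = 3 6 5 1 2 7 8 4.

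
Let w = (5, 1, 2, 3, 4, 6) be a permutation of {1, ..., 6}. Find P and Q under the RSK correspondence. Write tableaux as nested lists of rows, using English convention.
P = [[1, 2, 3, 4, 6], [5]], Q = [[1, 3, 4, 5, 6], [2]]

Insert each entry of the permutation into P by Schensted row insertion, recording in Q the position of each new cell.

After inserting 5: P = [[5]].
After inserting 1: P = [[1], [5]].
After inserting 2: P = [[1, 2], [5]].
After inserting 3: P = [[1, 2, 3], [5]].
After inserting 4: P = [[1, 2, 3, 4], [5]].
After inserting 6: P = [[1, 2, 3, 4, 6], [5]].

So P = [[1, 2, 3, 4, 6], [5]], Q = [[1, 3, 4, 5, 6], [2]].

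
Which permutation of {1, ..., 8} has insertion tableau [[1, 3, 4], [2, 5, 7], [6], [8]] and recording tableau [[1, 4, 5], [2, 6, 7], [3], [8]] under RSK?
8 2 1 6 7 3 5 4

Reverse the RSK construction: for i from n down to 1, find the cell of Q containing i, remove the entry at that cell from P, and reverse-bump it up through P; the value ejected from row 1 is w(i).

Step i=8: Q has 8 at row 4, column 1; remove 8 from row 4 of P and reverse-bump: 8 enters row 3 and ejects 6; 6 enters row 2 and ejects 5; 5 enters row 1 and ejects 4. So w(8) = 4. P is now [[1, 3, 5], [2, 6, 7], [8]].
Step i=7: Q has 7 at row 2, column 3; remove 7 from row 2 of P and reverse-bump: 7 enters row 1 and ejects 5. So w(7) = 5. P is now [[1, 3, 7], [2, 6], [8]].
Step i=6: Q has 6 at row 2, column 2; remove 6 from row 2 of P and reverse-bump: 6 enters row 1 and ejects 3. So w(6) = 3. P is now [[1, 6, 7], [2], [8]].
Step i=5: Q has 5 at row 1, column 3; remove that cell from P, ejecting 7. So w(5) = 7. P is now [[1, 6], [2], [8]].
Step i=4: Q has 4 at row 1, column 2; remove that cell from P, ejecting 6. So w(4) = 6. P is now [[1], [2], [8]].
Step i=3: Q has 3 at row 3, column 1; remove 8 from row 3 of P and reverse-bump: 8 enters row 2 and ejects 2; 2 enters row 1 and ejects 1. So w(3) = 1. P is now [[2], [8]].
Step i=2: Q has 2 at row 2, column 1; remove 8 from row 2 of P and reverse-bump: 8 enters row 1 and ejects 2. So w(2) = 2. P is now [[8]].
Step i=1: Q has 1 at row 1, column 1; remove that cell from P, ejecting 8. So w(1) = 8. P is now [].

So w = 8 2 1 6 7 3 5 4.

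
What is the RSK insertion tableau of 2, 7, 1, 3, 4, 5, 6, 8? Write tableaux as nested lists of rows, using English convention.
P = [[1, 3, 4, 5, 6, 8], [2, 7]]

After inserting 2: P = [[2]].
After inserting 7: P = [[2, 7]].
After inserting 1: P = [[1, 7], [2]].
After inserting 3: P = [[1, 3], [2, 7]].
After inserting 4: P = [[1, 3, 4], [2, 7]].
After inserting 5: P = [[1, 3, 4, 5], [2, 7]].
After inserting 6: P = [[1, 3, 4, 5, 6], [2, 7]].
After inserting 8: P = [[1, 3, 4, 5, 6, 8], [2, 7]].

So P = [[1, 3, 4, 5, 6, 8], [2, 7]].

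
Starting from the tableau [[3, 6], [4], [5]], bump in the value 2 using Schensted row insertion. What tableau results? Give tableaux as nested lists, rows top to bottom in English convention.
In row 1, 2 replaces 3 (the leftmost entry greater than 2); 3 is bumped to row 2. In row 2, 3 replaces 4 (the leftmost entry greater than 3); 4 is bumped to row 3. In row 3, 4 replaces 5 (the leftmost entry greater than 4); 5 is bumped to row 4. 5 starts a new row 4. The new tableau is [[2, 6], [3], [4], [5]].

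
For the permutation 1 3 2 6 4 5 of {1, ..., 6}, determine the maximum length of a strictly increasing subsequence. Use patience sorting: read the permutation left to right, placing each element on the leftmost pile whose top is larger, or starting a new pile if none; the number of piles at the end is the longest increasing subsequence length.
1: new pile. tops = [1]
3: new pile. tops = [1, 3]
2: onto pile 2 (replacing 3). tops = [1, 2]
6: new pile. tops = [1, 2, 6]
4: onto pile 3 (replacing 6). tops = [1, 2, 4]
5: new pile. tops = [1, 2, 4, 5]

4 piles, so the longest increasing subsequence has length 4.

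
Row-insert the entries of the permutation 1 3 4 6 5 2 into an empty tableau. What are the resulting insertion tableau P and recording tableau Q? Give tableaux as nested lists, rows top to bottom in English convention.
Insert each entry of the permutation into P by Schensted row insertion, recording in Q the position of each new cell.

Insert 1: appended to row 1. P = [[1]].
Insert 3: appended to row 1. P = [[1, 3]].
Insert 4: appended to row 1. P = [[1, 3, 4]].
Insert 6: appended to row 1. P = [[1, 3, 4, 6]].
Insert 5: 5 bumps 6 from row 1; 6 starts row 2. P = [[1, 3, 4, 5], [6]].
Insert 2: 2 bumps 3 from row 1; 3 bumps 6 from row 2; 6 starts row 3. P = [[1, 2, 4, 5], [3], [6]].

So P = [[1, 2, 4, 5], [3], [6]], Q = [[1, 2, 3, 4], [5], [6]].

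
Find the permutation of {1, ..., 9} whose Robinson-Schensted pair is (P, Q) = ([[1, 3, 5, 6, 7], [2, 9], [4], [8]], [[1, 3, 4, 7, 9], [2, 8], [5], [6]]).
8 2 4 5 3 1 9 6 7

Reverse the RSK construction: for i from n down to 1, find the cell of Q containing i, remove the entry at that cell from P, and reverse-bump it up through P; the value ejected from row 1 is w(i).

Step i=9: Q has 9 at row 1, column 5; remove that cell from P, ejecting 7. So w(9) = 7. P is now [[1, 3, 5, 6], [2, 9], [4], [8]].
Step i=8: Q has 8 at row 2, column 2; remove 9 from row 2 of P and reverse-bump: 9 enters row 1 and ejects 6. So w(8) = 6. P is now [[1, 3, 5, 9], [2], [4], [8]].
Step i=7: Q has 7 at row 1, column 4; remove that cell from P, ejecting 9. So w(7) = 9. P is now [[1, 3, 5], [2], [4], [8]].
Step i=6: Q has 6 at row 4, column 1; remove 8 from row 4 of P and reverse-bump: 8 enters row 3 and ejects 4; 4 enters row 2 and ejects 2; 2 enters row 1 and ejects 1. So w(6) = 1. P is now [[2, 3, 5], [4], [8]].
Step i=5: Q has 5 at row 3, column 1; remove 8 from row 3 of P and reverse-bump: 8 enters row 2 and ejects 4; 4 enters row 1 and ejects 3. So w(5) = 3. P is now [[2, 4, 5], [8]].
Step i=4: Q has 4 at row 1, column 3; remove that cell from P, ejecting 5. So w(4) = 5. P is now [[2, 4], [8]].
Step i=3: Q has 3 at row 1, column 2; remove that cell from P, ejecting 4. So w(3) = 4. P is now [[2], [8]].
Step i=2: Q has 2 at row 2, column 1; remove 8 from row 2 of P and reverse-bump: 8 enters row 1 and ejects 2. So w(2) = 2. P is now [[8]].
Step i=1: Q has 1 at row 1, column 1; remove that cell from P, ejecting 8. So w(1) = 8. P is now [].

So w = 8 2 4 5 3 1 9 6 7.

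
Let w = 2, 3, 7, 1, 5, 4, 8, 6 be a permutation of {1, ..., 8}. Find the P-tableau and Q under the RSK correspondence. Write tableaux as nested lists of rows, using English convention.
Insert each entry of the permutation into P by Schensted row insertion, recording in Q the position of each new cell.

Insert 2: appended to row 1. P = [[2]], Q = [[1]].
Insert 3: appended to row 1. P = [[2, 3]], Q = [[1, 2]].
Insert 7: appended to row 1. P = [[2, 3, 7]], Q = [[1, 2, 3]].
Insert 1: 1 bumps 2 from row 1; 2 starts row 2. P = [[1, 3, 7], [2]], Q = [[1, 2, 3], [4]].
Insert 5: 5 bumps 7 from row 1; 7 appends to row 2. P = [[1, 3, 5], [2, 7]], Q = [[1, 2, 3], [4, 5]].
Insert 4: 4 bumps 5 from row 1; 5 bumps 7 from row 2; 7 starts row 3. P = [[1, 3, 4], [2, 5], [7]], Q = [[1, 2, 3], [4, 5], [6]].
Insert 8: appended to row 1. P = [[1, 3, 4, 8], [2, 5], [7]], Q = [[1, 2, 3, 7], [4, 5], [6]].
Insert 6: 6 bumps 8 from row 1; 8 appends to row 2. P = [[1, 3, 4, 6], [2, 5, 8], [7]], Q = [[1, 2, 3, 7], [4, 5, 8], [6]].

So P = [[1, 3, 4, 6], [2, 5, 8], [7]], Q = [[1, 2, 3, 7], [4, 5, 8], [6]].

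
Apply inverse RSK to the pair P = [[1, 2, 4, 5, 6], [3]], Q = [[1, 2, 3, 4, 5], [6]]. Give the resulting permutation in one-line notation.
1 3 4 5 6 2

Reverse RSK: for i = n, n-1, ..., 1, locate i in Q, remove the corresponding corner cell from P, and reverse-bump its entry up through P; the value ejected from row 1 is w(i).

So w = 1 3 4 5 6 2.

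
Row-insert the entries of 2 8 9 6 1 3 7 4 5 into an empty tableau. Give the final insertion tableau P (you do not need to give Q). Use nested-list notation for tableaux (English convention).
After inserting 2: P = [[2]].
After inserting 8: P = [[2, 8]].
After inserting 9: P = [[2, 8, 9]].
After inserting 6: P = [[2, 6, 9], [8]].
After inserting 1: P = [[1, 6, 9], [2], [8]].
After inserting 3: P = [[1, 3, 9], [2, 6], [8]].
After inserting 7: P = [[1, 3, 7], [2, 6, 9], [8]].
After inserting 4: P = [[1, 3, 4], [2, 6, 7], [8, 9]].
After inserting 5: P = [[1, 3, 4, 5], [2, 6, 7], [8, 9]].

So P = [[1, 3, 4, 5], [2, 6, 7], [8, 9]].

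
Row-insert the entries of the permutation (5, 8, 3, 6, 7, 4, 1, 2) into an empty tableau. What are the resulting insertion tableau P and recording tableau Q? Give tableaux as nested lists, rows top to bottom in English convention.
Insert each entry of the permutation into P by Schensted row insertion, recording in Q the position of each new cell.

Insert 5: appended to row 1. P = [[5]].
Insert 8: appended to row 1. P = [[5, 8]].
Insert 3: 3 bumps 5 from row 1; 5 starts row 2. P = [[3, 8], [5]].
Insert 6: 6 bumps 8 from row 1; 8 appends to row 2. P = [[3, 6], [5, 8]].
Insert 7: appended to row 1. P = [[3, 6, 7], [5, 8]].
Insert 4: 4 bumps 6 from row 1; 6 bumps 8 from row 2; 8 starts row 3. P = [[3, 4, 7], [5, 6], [8]].
Insert 1: 1 bumps 3 from row 1; 3 bumps 5 from row 2; 5 bumps 8 from row 3; 8 starts row 4. P = [[1, 4, 7], [3, 6], [5], [8]].
Insert 2: 2 bumps 4 from row 1; 4 bumps 6 from row 2; 6 appends to row 3. P = [[1, 2, 7], [3, 4], [5, 6], [8]].

So P = [[1, 2, 7], [3, 4], [5, 6], [8]], Q = [[1, 2, 5], [3, 4], [6, 8], [7]].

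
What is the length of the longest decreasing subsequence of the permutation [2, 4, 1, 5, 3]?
2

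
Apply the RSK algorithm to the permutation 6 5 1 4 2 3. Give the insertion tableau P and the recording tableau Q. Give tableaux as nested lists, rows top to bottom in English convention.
Insert each entry of the permutation into P by Schensted row insertion, recording in Q the position of each new cell.

Insert 6: appended to row 1. P = [[6]].
Insert 5: 5 bumps 6 from row 1; 6 starts row 2. P = [[5], [6]].
Insert 1: 1 bumps 5 from row 1; 5 bumps 6 from row 2; 6 starts row 3. P = [[1], [5], [6]].
Insert 4: appended to row 1. P = [[1, 4], [5], [6]].
Insert 2: 2 bumps 4 from row 1; 4 bumps 5 from row 2; 5 bumps 6 from row 3; 6 starts row 4. P = [[1, 2], [4], [5], [6]].
Insert 3: appended to row 1. P = [[1, 2, 3], [4], [5], [6]].

So P = [[1, 2, 3], [4], [5], [6]], Q = [[1, 4, 6], [2], [3], [5]].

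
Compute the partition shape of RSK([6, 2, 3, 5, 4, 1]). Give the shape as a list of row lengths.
Row-insert each entry into an empty tableau.

After inserting 6: P = [[6]].
After inserting 2: P = [[2], [6]].
After inserting 3: P = [[2, 3], [6]].
After inserting 5: P = [[2, 3, 5], [6]].
After inserting 4: P = [[2, 3, 4], [5], [6]].
After inserting 1: P = [[1, 3, 4], [2], [5], [6]].

The final insertion tableau P = [[1, 3, 4], [2], [5], [6]] has shape [3, 1, 1, 1].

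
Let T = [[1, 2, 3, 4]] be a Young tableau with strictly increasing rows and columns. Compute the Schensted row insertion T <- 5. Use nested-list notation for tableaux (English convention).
[[1, 2, 3, 4, 5]]

5 is larger than every entry of row 1, so it is appended to row 1. The new tableau is [[1, 2, 3, 4, 5]].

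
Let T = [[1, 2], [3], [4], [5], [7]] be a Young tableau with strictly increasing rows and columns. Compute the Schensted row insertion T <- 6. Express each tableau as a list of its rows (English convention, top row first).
6 is larger than every entry of row 1, so it is appended to row 1. The new tableau is [[1, 2, 6], [3], [4], [5], [7]].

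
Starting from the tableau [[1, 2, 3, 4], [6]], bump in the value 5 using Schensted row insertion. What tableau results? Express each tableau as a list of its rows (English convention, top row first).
[[1, 2, 3, 4, 5], [6]]

5 is larger than every entry of row 1, so it is appended to row 1. The new tableau is [[1, 2, 3, 4, 5], [6]].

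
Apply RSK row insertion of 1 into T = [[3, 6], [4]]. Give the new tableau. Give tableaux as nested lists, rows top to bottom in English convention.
[[1, 6], [3], [4]]

In row 1, 1 replaces 3 (the leftmost entry greater than 1); 3 is bumped to row 2. In row 2, 3 replaces 4 (the leftmost entry greater than 3); 4 is bumped to row 3. 4 starts a new row 3. The new tableau is [[1, 6], [3], [4]].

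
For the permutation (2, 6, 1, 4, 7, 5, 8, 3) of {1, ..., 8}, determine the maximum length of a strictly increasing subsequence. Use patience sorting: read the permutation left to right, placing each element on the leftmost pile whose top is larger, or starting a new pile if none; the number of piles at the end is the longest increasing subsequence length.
2: new pile. tops = [2]
6: new pile. tops = [2, 6]
1: onto pile 1 (replacing 2). tops = [1, 6]
4: onto pile 2 (replacing 6). tops = [1, 4]
7: new pile. tops = [1, 4, 7]
5: onto pile 3 (replacing 7). tops = [1, 4, 5]
8: new pile. tops = [1, 4, 5, 8]
3: onto pile 2 (replacing 4). tops = [1, 3, 5, 8]

4 piles, so the longest increasing subsequence has length 4.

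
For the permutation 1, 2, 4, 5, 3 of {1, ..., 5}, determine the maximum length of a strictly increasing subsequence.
4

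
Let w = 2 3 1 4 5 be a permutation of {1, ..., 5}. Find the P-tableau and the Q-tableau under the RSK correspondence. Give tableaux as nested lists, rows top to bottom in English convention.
P = [[1, 3, 4, 5], [2]], Q = [[1, 2, 4, 5], [3]]

Insert each entry of the permutation into P by Schensted row insertion, recording in Q the position of each new cell.

Insert 2: appended to row 1. P = [[2]].
Insert 3: appended to row 1. P = [[2, 3]].
Insert 1: 1 bumps 2 from row 1; 2 starts row 2. P = [[1, 3], [2]].
Insert 4: appended to row 1. P = [[1, 3, 4], [2]].
Insert 5: appended to row 1. P = [[1, 3, 4, 5], [2]].

So P = [[1, 3, 4, 5], [2]], Q = [[1, 2, 4, 5], [3]].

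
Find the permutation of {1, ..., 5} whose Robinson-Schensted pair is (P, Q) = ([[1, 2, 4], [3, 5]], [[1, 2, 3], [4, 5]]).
Reverse the RSK construction: for i from n down to 1, find the cell of Q containing i, remove the entry at that cell from P, and reverse-bump it up through P; the value ejected from row 1 is w(i).

Step i=5: Q has 5 at row 2, column 2; remove 5 from row 2 of P and reverse-bump: 5 enters row 1 and ejects 4. So w(5) = 4. P is now [[1, 2, 5], [3]].
Step i=4: Q has 4 at row 2, column 1; remove 3 from row 2 of P and reverse-bump: 3 enters row 1 and ejects 2. So w(4) = 2. P is now [[1, 3, 5]].
Step i=3: Q has 3 at row 1, column 3; remove that cell from P, ejecting 5. So w(3) = 5. P is now [[1, 3]].
Step i=2: Q has 2 at row 1, column 2; remove that cell from P, ejecting 3. So w(2) = 3. P is now [[1]].
Step i=1: Q has 1 at row 1, column 1; remove that cell from P, ejecting 1. So w(1) = 1. P is now [].

So w = 1 3 5 2 4.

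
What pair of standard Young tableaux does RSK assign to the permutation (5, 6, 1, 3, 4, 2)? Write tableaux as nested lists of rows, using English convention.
Insert each entry of the permutation into P by Schensted row insertion, recording in Q the position of each new cell.

After inserting 5: P = [[5]].
After inserting 6: P = [[5, 6]].
After inserting 1: P = [[1, 6], [5]].
After inserting 3: P = [[1, 3], [5, 6]].
After inserting 4: P = [[1, 3, 4], [5, 6]].
After inserting 2: P = [[1, 2, 4], [3, 6], [5]].

So P = [[1, 2, 4], [3, 6], [5]], Q = [[1, 2, 5], [3, 4], [6]].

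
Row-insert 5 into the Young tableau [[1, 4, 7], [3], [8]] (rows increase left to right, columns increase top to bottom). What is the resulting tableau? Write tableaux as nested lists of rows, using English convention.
[[1, 4, 5], [3, 7], [8]]

In row 1, 5 replaces 7 (the leftmost entry greater than 5); 7 is bumped to row 2. 7 is appended to row 2. The new tableau is [[1, 4, 5], [3, 7], [8]].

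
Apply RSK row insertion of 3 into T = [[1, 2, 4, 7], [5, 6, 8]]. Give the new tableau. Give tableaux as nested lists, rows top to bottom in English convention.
[[1, 2, 3, 7], [4, 6, 8], [5]]

In row 1, 3 replaces 4 (the leftmost entry greater than 3); 4 is bumped to row 2. In row 2, 4 replaces 5 (the leftmost entry greater than 4); 5 is bumped to row 3. 5 starts a new row 3. The new tableau is [[1, 2, 3, 7], [4, 6, 8], [5]].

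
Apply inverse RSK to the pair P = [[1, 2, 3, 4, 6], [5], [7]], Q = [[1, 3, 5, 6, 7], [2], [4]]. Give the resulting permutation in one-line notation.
Reverse the RSK construction: for i from n down to 1, find the cell of Q containing i, remove the entry at that cell from P, and reverse-bump it up through P; the value ejected from row 1 is w(i).

Step i=7: Q has 7 at row 1, column 5; remove that cell from P, ejecting 6. So w(7) = 6. P is now [[1, 2, 3, 4], [5], [7]].
Step i=6: Q has 6 at row 1, column 4; remove that cell from P, ejecting 4. So w(6) = 4. P is now [[1, 2, 3], [5], [7]].
Step i=5: Q has 5 at row 1, column 3; remove that cell from P, ejecting 3. So w(5) = 3. P is now [[1, 2], [5], [7]].
Step i=4: Q has 4 at row 3, column 1; remove 7 from row 3 of P and reverse-bump: 7 enters row 2 and ejects 5; 5 enters row 1 and ejects 2. So w(4) = 2. P is now [[1, 5], [7]].
Step i=3: Q has 3 at row 1, column 2; remove that cell from P, ejecting 5. So w(3) = 5. P is now [[1], [7]].
Step i=2: Q has 2 at row 2, column 1; remove 7 from row 2 of P and reverse-bump: 7 enters row 1 and ejects 1. So w(2) = 1. P is now [[7]].
Step i=1: Q has 1 at row 1, column 1; remove that cell from P, ejecting 7. So w(1) = 7. P is now [].

So w = 7 1 5 2 3 4 6.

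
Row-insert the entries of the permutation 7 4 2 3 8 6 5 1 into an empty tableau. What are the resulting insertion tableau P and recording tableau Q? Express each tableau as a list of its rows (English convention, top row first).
Insert each entry of the permutation into P by Schensted row insertion, recording in Q the position of each new cell.

Insert 7: appended to row 1. P = [[7]].
Insert 4: 4 bumps 7 from row 1; 7 starts row 2. P = [[4], [7]].
Insert 2: 2 bumps 4 from row 1; 4 bumps 7 from row 2; 7 starts row 3. P = [[2], [4], [7]].
Insert 3: appended to row 1. P = [[2, 3], [4], [7]].
Insert 8: appended to row 1. P = [[2, 3, 8], [4], [7]].
Insert 6: 6 bumps 8 from row 1; 8 appends to row 2. P = [[2, 3, 6], [4, 8], [7]].
Insert 5: 5 bumps 6 from row 1; 6 bumps 8 from row 2; 8 appends to row 3. P = [[2, 3, 5], [4, 6], [7, 8]].
Insert 1: 1 bumps 2 from row 1; 2 bumps 4 from row 2; 4 bumps 7 from row 3; 7 starts row 4. P = [[1, 3, 5], [2, 6], [4, 8], [7]].

So P = [[1, 3, 5], [2, 6], [4, 8], [7]], Q = [[1, 4, 5], [2, 6], [3, 7], [8]].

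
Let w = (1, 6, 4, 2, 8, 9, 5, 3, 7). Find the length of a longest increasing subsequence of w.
4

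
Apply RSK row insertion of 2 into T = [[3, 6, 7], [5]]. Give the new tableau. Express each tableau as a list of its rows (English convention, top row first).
[[2, 6, 7], [3], [5]]

In row 1, 2 replaces 3 (the leftmost entry greater than 2); 3 is bumped to row 2. In row 2, 3 replaces 5 (the leftmost entry greater than 3); 5 is bumped to row 3. 5 starts a new row 3. The new tableau is [[2, 6, 7], [3], [5]].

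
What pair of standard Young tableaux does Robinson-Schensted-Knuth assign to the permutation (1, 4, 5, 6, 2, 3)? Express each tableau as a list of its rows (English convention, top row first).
P = [[1, 2, 3, 6], [4, 5]], Q = [[1, 2, 3, 4], [5, 6]]

Insert each entry of the permutation into P by Schensted row insertion, recording in Q the position of each new cell.

Insert 1: appended to row 1. P = [[1]].
Insert 4: appended to row 1. P = [[1, 4]].
Insert 5: appended to row 1. P = [[1, 4, 5]].
Insert 6: appended to row 1. P = [[1, 4, 5, 6]].
Insert 2: 2 bumps 4 from row 1; 4 starts row 2. P = [[1, 2, 5, 6], [4]].
Insert 3: 3 bumps 5 from row 1; 5 appends to row 2. P = [[1, 2, 3, 6], [4, 5]].

So P = [[1, 2, 3, 6], [4, 5]], Q = [[1, 2, 3, 4], [5, 6]].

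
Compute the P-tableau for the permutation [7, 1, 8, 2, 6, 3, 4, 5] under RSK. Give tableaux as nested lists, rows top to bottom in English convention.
After inserting 7: P = [[7]].
After inserting 1: P = [[1], [7]].
After inserting 8: P = [[1, 8], [7]].
After inserting 2: P = [[1, 2], [7, 8]].
After inserting 6: P = [[1, 2, 6], [7, 8]].
After inserting 3: P = [[1, 2, 3], [6, 8], [7]].
After inserting 4: P = [[1, 2, 3, 4], [6, 8], [7]].
After inserting 5: P = [[1, 2, 3, 4, 5], [6, 8], [7]].

So P = [[1, 2, 3, 4, 5], [6, 8], [7]].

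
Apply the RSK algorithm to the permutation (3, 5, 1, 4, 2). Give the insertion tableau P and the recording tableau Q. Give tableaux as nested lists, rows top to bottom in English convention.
Insert each entry of the permutation into P by Schensted row insertion, recording in Q the position of each new cell.

After inserting 3: P = [[3]].
After inserting 5: P = [[3, 5]].
After inserting 1: P = [[1, 5], [3]].
After inserting 4: P = [[1, 4], [3, 5]].
After inserting 2: P = [[1, 2], [3, 4], [5]].

So P = [[1, 2], [3, 4], [5]], Q = [[1, 2], [3, 4], [5]].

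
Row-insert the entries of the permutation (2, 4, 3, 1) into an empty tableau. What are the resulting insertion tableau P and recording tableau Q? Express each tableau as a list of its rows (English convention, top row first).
P = [[1, 3], [2], [4]], Q = [[1, 2], [3], [4]]

Insert each entry of the permutation into P by Schensted row insertion, recording in Q the position of each new cell.

Insert 2: appended to row 1. P = [[2]].
Insert 4: appended to row 1. P = [[2, 4]].
Insert 3: 3 bumps 4 from row 1; 4 starts row 2. P = [[2, 3], [4]].
Insert 1: 1 bumps 2 from row 1; 2 bumps 4 from row 2; 4 starts row 3. P = [[1, 3], [2], [4]].

So P = [[1, 3], [2], [4]], Q = [[1, 2], [3], [4]].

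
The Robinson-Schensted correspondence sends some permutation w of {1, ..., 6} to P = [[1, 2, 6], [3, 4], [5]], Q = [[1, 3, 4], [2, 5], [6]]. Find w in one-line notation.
Reverse the RSK construction: for i from n down to 1, find the cell of Q containing i, remove the entry at that cell from P, and reverse-bump it up through P; the value ejected from row 1 is w(i).

Step i=6: Q has 6 at row 3, column 1; remove 5 from row 3 of P and reverse-bump: 5 enters row 2 and ejects 4; 4 enters row 1 and ejects 2. So w(6) = 2. P is now [[1, 4, 6], [3, 5]].
Step i=5: Q has 5 at row 2, column 2; remove 5 from row 2 of P and reverse-bump: 5 enters row 1 and ejects 4. So w(5) = 4. P is now [[1, 5, 6], [3]].
Step i=4: Q has 4 at row 1, column 3; remove that cell from P, ejecting 6. So w(4) = 6. P is now [[1, 5], [3]].
Step i=3: Q has 3 at row 1, column 2; remove that cell from P, ejecting 5. So w(3) = 5. P is now [[1], [3]].
Step i=2: Q has 2 at row 2, column 1; remove 3 from row 2 of P and reverse-bump: 3 enters row 1 and ejects 1. So w(2) = 1. P is now [[3]].
Step i=1: Q has 1 at row 1, column 1; remove that cell from P, ejecting 3. So w(1) = 3. P is now [].

So w = 3 1 5 6 4 2.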